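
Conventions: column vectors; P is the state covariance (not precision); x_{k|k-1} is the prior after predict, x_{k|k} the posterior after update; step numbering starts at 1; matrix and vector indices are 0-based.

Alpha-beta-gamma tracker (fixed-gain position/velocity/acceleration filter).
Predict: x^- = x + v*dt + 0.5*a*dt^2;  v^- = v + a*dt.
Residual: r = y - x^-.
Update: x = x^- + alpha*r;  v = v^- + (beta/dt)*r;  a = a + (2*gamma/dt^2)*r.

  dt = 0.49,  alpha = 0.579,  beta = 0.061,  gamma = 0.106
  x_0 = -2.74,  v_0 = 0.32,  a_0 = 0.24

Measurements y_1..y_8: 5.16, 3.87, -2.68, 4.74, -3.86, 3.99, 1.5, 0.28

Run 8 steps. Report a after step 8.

a_post = -7.6460

step 1: x_pred=-2.5544  r=7.7144  x^+=1.9122  v^+=1.3980  a^+=7.0515
step 2: x_pred=3.4438  r=0.4262  x^+=3.6906  v^+=4.9063  a^+=7.4279
step 3: x_pred=6.9864  r=-9.6664  x^+=1.3895  v^+=7.3426  a^+=-1.1072
step 4: x_pred=4.8545  r=-0.1145  x^+=4.7882  v^+=6.7858  a^+=-1.2083
step 5: x_pred=7.9682  r=-11.8282  x^+=1.1197  v^+=4.7213  a^+=-11.6521
step 6: x_pred=2.0342  r=1.9558  x^+=3.1666  v^+=-0.7448  a^+=-9.9253
step 7: x_pred=1.6101  r=-0.1101  x^+=1.5464  v^+=-5.6219  a^+=-10.0225
step 8: x_pred=-2.4116  r=2.6916  x^+=-0.8532  v^+=-10.1979  a^+=-7.6460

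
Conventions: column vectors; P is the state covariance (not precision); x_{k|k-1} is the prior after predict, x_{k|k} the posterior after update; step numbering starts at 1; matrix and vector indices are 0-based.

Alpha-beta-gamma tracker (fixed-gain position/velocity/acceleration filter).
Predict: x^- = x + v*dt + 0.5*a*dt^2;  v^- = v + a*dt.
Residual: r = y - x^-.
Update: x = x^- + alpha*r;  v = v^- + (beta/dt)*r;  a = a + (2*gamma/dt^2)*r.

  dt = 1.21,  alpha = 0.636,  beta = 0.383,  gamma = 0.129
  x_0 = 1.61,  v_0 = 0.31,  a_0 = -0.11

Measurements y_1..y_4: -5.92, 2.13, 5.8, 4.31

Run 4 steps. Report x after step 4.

x_post = 4.8506

step 1: x_pred=1.9046  r=-7.8246  x^+=-3.0719  v^+=-2.2998  a^+=-1.4888
step 2: x_pred=-6.9445  r=9.0745  x^+=-1.1731  v^+=-1.2289  a^+=0.1103
step 3: x_pred=-2.5794  r=8.3794  x^+=2.7499  v^+=1.5568  a^+=1.5869
step 4: x_pred=5.7953  r=-1.4853  x^+=4.8506  v^+=3.0068  a^+=1.3251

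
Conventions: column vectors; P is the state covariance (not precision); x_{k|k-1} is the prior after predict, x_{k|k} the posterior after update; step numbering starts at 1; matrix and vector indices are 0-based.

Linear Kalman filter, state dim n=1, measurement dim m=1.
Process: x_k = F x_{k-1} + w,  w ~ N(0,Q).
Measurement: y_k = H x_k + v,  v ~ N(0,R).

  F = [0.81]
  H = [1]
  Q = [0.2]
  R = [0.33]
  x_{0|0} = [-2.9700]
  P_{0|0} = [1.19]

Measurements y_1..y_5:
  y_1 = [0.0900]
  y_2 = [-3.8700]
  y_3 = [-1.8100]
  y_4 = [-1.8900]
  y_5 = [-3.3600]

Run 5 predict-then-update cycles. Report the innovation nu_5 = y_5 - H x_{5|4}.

step 1: x^-=[-2.4057]  P^-=[0.9808]  S=[1.3108]  K=[0.7482]  nu=[2.4957]  x^+=[-0.5383]  P^+=[0.2469]
step 2: x^-=[-0.4360]  P^-=[0.3620]  S=[0.6920]  K=[0.5231]  nu=[-3.4340]  x^+=[-2.2324]  P^+=[0.1726]
step 3: x^-=[-1.8083]  P^-=[0.3133]  S=[0.6433]  K=[0.4870]  nu=[-0.0017]  x^+=[-1.8091]  P^+=[0.1607]
step 4: x^-=[-1.4654]  P^-=[0.3054]  S=[0.6354]  K=[0.4807]  nu=[-0.4246]  x^+=[-1.6695]  P^+=[0.1586]
step 5: x^-=[-1.3523]  P^-=[0.3041]  S=[0.6341]  K=[0.4796]  nu=[-2.0077]  x^+=[-2.3151]  P^+=[0.1583]

innov = [-2.0077]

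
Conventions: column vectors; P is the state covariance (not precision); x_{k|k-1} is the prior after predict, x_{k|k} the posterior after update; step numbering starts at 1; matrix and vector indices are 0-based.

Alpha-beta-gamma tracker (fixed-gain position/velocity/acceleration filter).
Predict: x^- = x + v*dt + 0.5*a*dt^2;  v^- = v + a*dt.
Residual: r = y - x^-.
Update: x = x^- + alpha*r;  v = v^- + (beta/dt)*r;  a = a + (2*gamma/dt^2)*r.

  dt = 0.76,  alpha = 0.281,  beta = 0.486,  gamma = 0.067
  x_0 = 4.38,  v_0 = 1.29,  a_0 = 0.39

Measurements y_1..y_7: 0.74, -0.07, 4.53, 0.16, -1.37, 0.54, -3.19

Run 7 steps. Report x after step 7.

x_post = -1.2876

step 1: x_pred=5.4730  r=-4.7330  x^+=4.1431  v^+=-1.4402  a^+=-0.7080
step 2: x_pred=2.8440  r=-2.9140  x^+=2.0252  v^+=-3.8418  a^+=-1.3841
step 3: x_pred=-1.2943  r=5.8243  x^+=0.3423  v^+=-1.1692  a^+=-0.0329
step 4: x_pred=-0.5557  r=0.7157  x^+=-0.3546  v^+=-0.7364  a^+=0.1332
step 5: x_pred=-0.8758  r=-0.4942  x^+=-1.0147  v^+=-0.9512  a^+=0.0185
step 6: x_pred=-1.7323  r=2.2723  x^+=-1.0938  v^+=0.5159  a^+=0.5457
step 7: x_pred=-0.5441  r=-2.6459  x^+=-1.2876  v^+=-0.7613  a^+=-0.0681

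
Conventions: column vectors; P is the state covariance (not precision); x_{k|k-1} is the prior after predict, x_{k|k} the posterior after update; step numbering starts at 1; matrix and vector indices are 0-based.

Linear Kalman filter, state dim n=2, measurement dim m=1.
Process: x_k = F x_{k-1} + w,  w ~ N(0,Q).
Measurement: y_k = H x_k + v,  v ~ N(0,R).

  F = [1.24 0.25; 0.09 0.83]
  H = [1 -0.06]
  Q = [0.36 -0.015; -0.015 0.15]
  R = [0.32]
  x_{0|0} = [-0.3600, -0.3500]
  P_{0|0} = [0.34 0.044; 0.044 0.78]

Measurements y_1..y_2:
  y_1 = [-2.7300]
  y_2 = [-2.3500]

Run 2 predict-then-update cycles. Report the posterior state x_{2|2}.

step 1: x^-=[-0.5339, -0.3229]  P^-=[0.9588 0.2311; 0.2311 0.6967]  S=[1.2536]  K=[0.7538; 0.1510]  nu=[-2.2155]  x^+=[-2.2039, -0.6574]  P^+=[0.2465 0.0884; 0.0884 0.6681]
step 2: x^-=[-2.8972, -0.7440]  P^-=[0.8356 0.2441; 0.2441 0.6255]  S=[1.1286]  K=[0.7274; 0.1830]  nu=[0.5026]  x^+=[-2.5316, -0.6520]  P^+=[0.2384 0.0938; 0.0938 0.5876]

x_post = [-2.5316, -0.6520]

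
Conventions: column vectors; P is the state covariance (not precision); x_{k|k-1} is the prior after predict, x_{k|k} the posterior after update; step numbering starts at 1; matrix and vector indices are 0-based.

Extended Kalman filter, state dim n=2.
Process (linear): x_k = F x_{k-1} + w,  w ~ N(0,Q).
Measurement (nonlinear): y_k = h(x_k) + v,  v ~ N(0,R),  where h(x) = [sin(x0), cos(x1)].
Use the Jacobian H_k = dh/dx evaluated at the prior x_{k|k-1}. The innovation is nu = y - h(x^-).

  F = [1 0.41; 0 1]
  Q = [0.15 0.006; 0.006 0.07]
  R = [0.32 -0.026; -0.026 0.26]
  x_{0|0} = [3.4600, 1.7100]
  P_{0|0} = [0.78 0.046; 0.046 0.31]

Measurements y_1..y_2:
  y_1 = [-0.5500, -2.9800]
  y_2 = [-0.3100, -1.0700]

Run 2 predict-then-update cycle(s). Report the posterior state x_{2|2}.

x_post = [5.9048, 3.3442]

step 1: x^-=[4.1611, 1.7100]  P^-=[1.0198 0.1791; 0.1791 0.3800]  H_jac=[-0.5238 0.0000; 0.0000 -0.9903]  S=[0.5998 0.0669; 0.0669 0.6327]  K=[-0.8696 -0.1884; -0.0911 -0.5852]  nu=[0.3019, -2.8412]  x^+=[4.4339, 3.3451]  P^+=[0.5219 0.0266; 0.0266 0.1512]
step 2: x^-=[5.8054, 3.3451]  P^-=[0.7192 0.0946; 0.0946 0.2212]  H_jac=[0.8880 0.0000; 0.0000 0.2021]  S=[0.8871 -0.0090; -0.0090 0.2690]  K=[0.7209 0.0952; 0.0965 0.1694]  nu=[0.1498, -0.0906]  x^+=[5.9048, 3.3442]  P^+=[0.2570 0.0298; 0.0298 0.2056]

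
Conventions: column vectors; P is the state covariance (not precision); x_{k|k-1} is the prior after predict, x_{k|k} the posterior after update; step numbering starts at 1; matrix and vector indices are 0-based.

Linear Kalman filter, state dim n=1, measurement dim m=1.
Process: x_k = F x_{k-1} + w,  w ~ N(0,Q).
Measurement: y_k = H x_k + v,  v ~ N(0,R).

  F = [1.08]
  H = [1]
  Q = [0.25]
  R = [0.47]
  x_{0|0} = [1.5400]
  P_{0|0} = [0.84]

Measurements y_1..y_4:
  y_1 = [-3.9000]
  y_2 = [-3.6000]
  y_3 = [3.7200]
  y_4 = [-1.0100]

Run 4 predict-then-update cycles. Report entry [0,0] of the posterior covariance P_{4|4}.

step 1: x^-=[1.6632]  P^-=[1.2298]  S=[1.6998]  K=[0.7235]  nu=[-5.5632]  x^+=[-2.3617]  P^+=[0.3400]
step 2: x^-=[-2.5507]  P^-=[0.6466]  S=[1.1166]  K=[0.5791]  nu=[-1.0493]  x^+=[-3.1583]  P^+=[0.2722]
step 3: x^-=[-3.4110]  P^-=[0.5675]  S=[1.0375]  K=[0.5470]  nu=[7.1310]  x^+=[0.4895]  P^+=[0.2571]
step 4: x^-=[0.5286]  P^-=[0.5499]  S=[1.0199]  K=[0.5391]  nu=[-1.5386]  x^+=[-0.3009]  P^+=[0.2534]

P_post[0,0] = 0.2534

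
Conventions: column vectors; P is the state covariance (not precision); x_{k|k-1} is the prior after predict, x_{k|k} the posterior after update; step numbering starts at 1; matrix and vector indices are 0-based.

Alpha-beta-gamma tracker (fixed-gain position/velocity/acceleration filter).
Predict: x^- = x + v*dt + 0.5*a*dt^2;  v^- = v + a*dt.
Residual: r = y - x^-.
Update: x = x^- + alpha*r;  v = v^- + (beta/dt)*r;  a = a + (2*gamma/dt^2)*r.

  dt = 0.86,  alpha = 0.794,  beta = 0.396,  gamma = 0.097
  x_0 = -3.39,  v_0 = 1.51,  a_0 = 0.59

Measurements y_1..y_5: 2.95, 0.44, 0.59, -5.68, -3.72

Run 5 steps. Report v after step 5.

step 1: x_pred=-1.8732  r=4.8232  x^+=1.9564  v^+=4.2383  a^+=1.8551
step 2: x_pred=6.2874  r=-5.8474  x^+=1.6446  v^+=3.1412  a^+=0.3214
step 3: x_pred=4.4649  r=-3.8749  x^+=1.3882  v^+=1.6333  a^+=-0.6950
step 4: x_pred=2.5359  r=-8.2159  x^+=-3.9875  v^+=-2.7475  a^+=-2.8501
step 5: x_pred=-7.4044  r=3.6844  x^+=-4.4790  v^+=-3.5021  a^+=-1.8837

v_post = -3.5021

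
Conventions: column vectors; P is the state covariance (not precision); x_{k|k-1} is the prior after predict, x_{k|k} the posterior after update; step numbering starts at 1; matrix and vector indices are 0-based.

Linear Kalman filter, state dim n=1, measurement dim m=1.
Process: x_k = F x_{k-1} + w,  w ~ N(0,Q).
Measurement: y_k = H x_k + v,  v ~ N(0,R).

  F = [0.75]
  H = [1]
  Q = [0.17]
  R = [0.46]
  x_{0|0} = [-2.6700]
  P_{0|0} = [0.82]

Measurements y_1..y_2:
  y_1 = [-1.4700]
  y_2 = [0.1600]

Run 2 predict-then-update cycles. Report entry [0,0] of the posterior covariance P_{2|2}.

step 1: x^-=[-2.0025]  P^-=[0.6312]  S=[1.0913]  K=[0.5785]  nu=[0.5325]  x^+=[-1.6945]  P^+=[0.2661]
step 2: x^-=[-1.2709]  P^-=[0.3197]  S=[0.7797]  K=[0.4100]  nu=[1.4309]  x^+=[-0.6842]  P^+=[0.1886]

P_post[0,0] = 0.1886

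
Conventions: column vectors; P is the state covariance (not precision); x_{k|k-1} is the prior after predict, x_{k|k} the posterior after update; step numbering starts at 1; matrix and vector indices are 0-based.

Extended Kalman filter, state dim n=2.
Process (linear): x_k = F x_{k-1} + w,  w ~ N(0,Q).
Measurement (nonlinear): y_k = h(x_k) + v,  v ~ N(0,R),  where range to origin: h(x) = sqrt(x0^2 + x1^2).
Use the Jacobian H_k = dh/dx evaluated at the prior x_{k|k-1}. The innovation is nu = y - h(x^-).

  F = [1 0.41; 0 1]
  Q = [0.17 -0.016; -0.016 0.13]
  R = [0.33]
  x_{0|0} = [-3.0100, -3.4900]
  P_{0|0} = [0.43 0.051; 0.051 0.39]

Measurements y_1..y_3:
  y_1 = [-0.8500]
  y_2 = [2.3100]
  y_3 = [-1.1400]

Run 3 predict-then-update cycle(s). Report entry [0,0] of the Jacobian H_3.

H_jac[0,0] = -0.8472

step 1: x^-=[-4.4409, -3.4900]  P^-=[0.7074 0.1949; 0.1949 0.5200]  H_jac=[-0.7863 -0.6179]  S=[1.1552]  K=[-0.5857; -0.4108]  nu=[-6.4982]  x^+=[-0.6349, -0.8206]  P^+=[0.3111 -0.0830; -0.0830 0.3251]
step 2: x^-=[-0.9714, -0.8206]  P^-=[0.4676 0.0342; 0.0342 0.4551]  H_jac=[-0.7639 -0.6453]  S=[0.8261]  K=[-0.4591; -0.3871]  nu=[1.0384]  x^+=[-1.4481, -1.2226]  P^+=[0.2935 -0.1126; -0.1126 0.3313]
step 3: x^-=[-1.9494, -1.2226]  P^-=[0.4268 0.0072; 0.0072 0.4613]  H_jac=[-0.8472 -0.5313]  S=[0.7730]  K=[-0.4727; -0.3249]  nu=[-3.4411]  x^+=[-0.3228, -0.1045]  P^+=[0.2541 -0.1115; -0.1115 0.3796]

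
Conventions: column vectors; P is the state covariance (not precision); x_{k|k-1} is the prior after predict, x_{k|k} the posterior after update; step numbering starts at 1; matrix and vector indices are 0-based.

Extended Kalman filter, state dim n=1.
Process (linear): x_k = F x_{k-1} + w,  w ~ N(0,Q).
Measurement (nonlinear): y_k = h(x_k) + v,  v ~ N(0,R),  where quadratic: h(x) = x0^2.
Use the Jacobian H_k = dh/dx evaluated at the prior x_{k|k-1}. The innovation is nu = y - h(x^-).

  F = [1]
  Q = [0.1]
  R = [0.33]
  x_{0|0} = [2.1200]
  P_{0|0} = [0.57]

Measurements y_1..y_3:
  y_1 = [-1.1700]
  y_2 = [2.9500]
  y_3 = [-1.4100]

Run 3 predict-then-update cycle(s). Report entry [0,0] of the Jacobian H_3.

H_jac[0,0] = 3.0006

step 1: x^-=[2.1200]  P^-=[0.6700]  H_jac=[4.2400]  S=[12.3750]  K=[0.2296]  nu=[-5.6644]  x^+=[0.8197]  P^+=[0.0179]
step 2: x^-=[0.8197]  P^-=[0.1179]  H_jac=[1.6394]  S=[0.6468]  K=[0.2988]  nu=[2.2781]  x^+=[1.5003]  P^+=[0.0601]
step 3: x^-=[1.5003]  P^-=[0.1601]  H_jac=[3.0006]  S=[1.7718]  K=[0.2712]  nu=[-3.6609]  x^+=[0.5075]  P^+=[0.0298]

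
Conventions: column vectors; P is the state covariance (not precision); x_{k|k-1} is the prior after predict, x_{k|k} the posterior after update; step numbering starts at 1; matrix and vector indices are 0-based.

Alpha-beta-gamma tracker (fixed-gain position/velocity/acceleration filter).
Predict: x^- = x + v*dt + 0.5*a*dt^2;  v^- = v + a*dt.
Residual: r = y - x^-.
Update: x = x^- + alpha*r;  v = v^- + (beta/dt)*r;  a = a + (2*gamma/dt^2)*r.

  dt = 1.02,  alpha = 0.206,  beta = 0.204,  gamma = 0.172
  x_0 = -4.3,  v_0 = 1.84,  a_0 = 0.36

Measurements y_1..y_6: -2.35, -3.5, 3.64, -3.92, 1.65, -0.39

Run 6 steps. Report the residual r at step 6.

resid = 1.6314

step 1: x_pred=-2.2359  r=-0.1141  x^+=-2.2594  v^+=2.1844  a^+=0.3223
step 2: x_pred=0.1363  r=-3.6363  x^+=-0.6128  v^+=1.7859  a^+=-0.8800
step 3: x_pred=0.7510  r=2.8890  x^+=1.3461  v^+=1.4660  a^+=0.0752
step 4: x_pred=2.8806  r=-6.8006  x^+=1.4797  v^+=0.1826  a^+=-2.1734
step 5: x_pred=0.5353  r=1.1147  x^+=0.7650  v^+=-1.8113  a^+=-1.8048
step 6: x_pred=-2.0214  r=1.6314  x^+=-1.6854  v^+=-3.3259  a^+=-1.2654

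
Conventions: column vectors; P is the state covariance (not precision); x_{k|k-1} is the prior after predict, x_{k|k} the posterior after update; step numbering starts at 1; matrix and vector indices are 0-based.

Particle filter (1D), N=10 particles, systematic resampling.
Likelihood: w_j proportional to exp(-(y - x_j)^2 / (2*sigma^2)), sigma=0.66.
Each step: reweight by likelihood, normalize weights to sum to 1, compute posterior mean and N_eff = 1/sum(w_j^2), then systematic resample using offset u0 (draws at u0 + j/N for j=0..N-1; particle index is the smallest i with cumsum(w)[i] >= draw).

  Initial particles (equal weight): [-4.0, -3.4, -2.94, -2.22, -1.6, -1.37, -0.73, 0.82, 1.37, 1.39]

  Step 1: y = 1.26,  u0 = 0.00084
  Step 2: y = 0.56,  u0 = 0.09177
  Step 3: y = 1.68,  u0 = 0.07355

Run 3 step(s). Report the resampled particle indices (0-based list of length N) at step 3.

step 1: w=[0.0000, 0.0000, 0.0000, 0.0000, 0.0000, 0.0001, 0.0038, 0.2882, 0.3549, 0.3530]  mean=1.2101  Neff=2.9977  idx=[6, 7, 7, 8, 8, 8, 8, 9, 9, 9]
step 2: w=[0.0282, 0.1765, 0.1765, 0.0898, 0.0898, 0.0898, 0.0898, 0.0865, 0.0865, 0.0865]  mean=1.1217  Neff=8.4880  idx=[1, 1, 2, 3, 4, 5, 6, 7, 8, 9]
step 3: w=[0.0564, 0.0564, 0.0564, 0.1180, 0.1180, 0.1180, 0.1180, 0.1196, 0.1196, 0.1196]  mean=1.2842  Neff=9.2455  idx=[1, 3, 3, 4, 5, 6, 7, 8, 8, 9]

resampled_idx = [1, 3, 3, 4, 5, 6, 7, 8, 8, 9]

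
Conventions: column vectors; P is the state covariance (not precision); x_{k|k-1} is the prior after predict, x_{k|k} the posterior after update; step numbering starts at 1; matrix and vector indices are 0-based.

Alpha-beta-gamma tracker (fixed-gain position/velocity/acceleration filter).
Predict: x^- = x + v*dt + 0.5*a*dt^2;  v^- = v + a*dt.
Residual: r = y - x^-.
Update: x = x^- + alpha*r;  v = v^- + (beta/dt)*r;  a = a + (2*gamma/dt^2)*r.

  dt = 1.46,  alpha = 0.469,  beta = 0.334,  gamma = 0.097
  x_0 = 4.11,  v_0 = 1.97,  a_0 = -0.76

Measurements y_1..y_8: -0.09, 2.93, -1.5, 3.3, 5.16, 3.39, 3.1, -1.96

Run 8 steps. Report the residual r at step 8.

resid = -13.1146

step 1: x_pred=6.1762  r=-6.2662  x^+=3.2373  v^+=-0.5731  a^+=-1.3303
step 2: x_pred=0.9828  r=1.9472  x^+=1.8960  v^+=-2.0699  a^+=-1.1531
step 3: x_pred=-2.3549  r=0.8549  x^+=-1.9540  v^+=-3.5578  a^+=-1.0753
step 4: x_pred=-8.2944  r=11.5944  x^+=-2.8566  v^+=-2.4753  a^+=-0.0200
step 5: x_pred=-6.4919  r=11.6519  x^+=-1.0271  v^+=0.1610  a^+=1.0404
step 6: x_pred=0.3168  r=3.0732  x^+=1.7581  v^+=2.3831  a^+=1.3201
step 7: x_pred=6.6444  r=-3.5444  x^+=4.9821  v^+=3.4996  a^+=0.9975
step 8: x_pred=11.1546  r=-13.1146  x^+=5.0038  v^+=1.9558  a^+=-0.1961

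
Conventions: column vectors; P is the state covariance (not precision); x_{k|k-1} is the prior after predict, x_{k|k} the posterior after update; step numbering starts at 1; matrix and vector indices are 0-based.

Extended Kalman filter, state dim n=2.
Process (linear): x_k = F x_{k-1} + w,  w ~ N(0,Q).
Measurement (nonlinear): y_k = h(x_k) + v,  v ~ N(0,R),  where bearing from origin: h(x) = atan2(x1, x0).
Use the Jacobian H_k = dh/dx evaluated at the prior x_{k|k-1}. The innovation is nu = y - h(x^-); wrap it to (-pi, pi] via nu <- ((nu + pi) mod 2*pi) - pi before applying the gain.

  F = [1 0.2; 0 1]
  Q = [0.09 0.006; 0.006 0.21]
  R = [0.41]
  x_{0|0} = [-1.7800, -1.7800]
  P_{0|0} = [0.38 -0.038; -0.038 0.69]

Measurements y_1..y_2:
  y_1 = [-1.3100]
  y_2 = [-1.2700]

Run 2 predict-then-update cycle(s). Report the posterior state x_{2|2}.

x_post = [-2.2431, -2.6745]

step 1: x^-=[-2.1360, -1.7800]  P^-=[0.4824 0.1060; 0.1060 0.9000]  H_jac=[0.2302 -0.2763]  S=[0.4908]  K=[0.1666; -0.4569]  nu=[1.1369]  x^+=[-1.9466, -2.2995]  P^+=[0.4688 0.1434; 0.1434 0.7975]
step 2: x^-=[-2.4065, -2.2995]  P^-=[0.6480 0.3089; 0.3089 1.0075]  H_jac=[0.2076 -0.2172]  S=[0.4576]  K=[0.1473; -0.3382]  nu=[1.1089]  x^+=[-2.2431, -2.6745]  P^+=[0.6381 0.3317; 0.3317 0.9552]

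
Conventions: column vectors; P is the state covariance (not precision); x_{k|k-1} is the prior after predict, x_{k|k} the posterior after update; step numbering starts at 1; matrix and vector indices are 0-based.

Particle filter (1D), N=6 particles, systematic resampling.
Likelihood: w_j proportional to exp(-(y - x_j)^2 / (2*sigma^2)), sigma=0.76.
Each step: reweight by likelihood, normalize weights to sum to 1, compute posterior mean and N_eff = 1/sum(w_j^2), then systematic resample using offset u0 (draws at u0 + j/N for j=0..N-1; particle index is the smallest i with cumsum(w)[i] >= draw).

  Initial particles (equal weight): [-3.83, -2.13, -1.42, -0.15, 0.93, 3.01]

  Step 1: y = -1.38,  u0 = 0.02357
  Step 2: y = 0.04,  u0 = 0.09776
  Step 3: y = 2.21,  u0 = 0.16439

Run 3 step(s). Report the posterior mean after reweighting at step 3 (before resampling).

step 1: w=[0.0029, 0.3237, 0.5260, 0.1422, 0.0052, 0.0000]  mean=-1.4641  Neff=2.4893  idx=[1, 1, 2, 2, 2, 3]
step 2: w=[0.0115, 0.0115, 0.1070, 0.1070, 0.1070, 0.6562]  mean=-0.6030  Neff=2.1500  idx=[2, 4, 5, 5, 5, 5]
step 3: w=[0.0003, 0.0003, 0.2498, 0.2498, 0.2498, 0.2498]  mean=-0.1509  Neff=4.0055  idx=[2, 3, 3, 4, 5, 5]

post_mean = -0.1509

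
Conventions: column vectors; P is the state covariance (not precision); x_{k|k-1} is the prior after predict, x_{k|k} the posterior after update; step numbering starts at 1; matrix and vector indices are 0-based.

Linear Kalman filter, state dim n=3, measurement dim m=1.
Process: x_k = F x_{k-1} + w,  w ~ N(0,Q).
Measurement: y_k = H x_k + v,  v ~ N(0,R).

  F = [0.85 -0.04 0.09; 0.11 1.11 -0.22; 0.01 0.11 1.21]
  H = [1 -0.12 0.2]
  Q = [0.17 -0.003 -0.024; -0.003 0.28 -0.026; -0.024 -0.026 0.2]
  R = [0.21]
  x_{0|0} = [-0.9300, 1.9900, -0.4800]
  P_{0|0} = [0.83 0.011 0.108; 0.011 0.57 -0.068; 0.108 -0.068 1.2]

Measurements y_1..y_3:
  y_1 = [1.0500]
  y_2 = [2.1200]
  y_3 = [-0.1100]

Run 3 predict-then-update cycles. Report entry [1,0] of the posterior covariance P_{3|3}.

step 1: x^-=[-0.9133, 2.2122, -0.3712]  P^-=[0.7966 0.0093 0.2260; 0.0093 1.0811 -0.3502; 0.2260 -0.3502 1.9484]  S=[1.2051]  K=[0.6976; -0.1580; 0.5458]  nu=[2.3030]  x^+=[0.6933, 1.8483, 0.8858]  P^+=[0.2101 0.1422 -0.2328; 0.1422 1.0510 -0.2463; -0.2328 -0.2463 1.5894]
step 2: x^-=[0.5951, 1.9330, 1.2821]  P^-=[0.2929 0.0865 -0.0707; 0.0865 1.8207 -0.6725; -0.0707 -0.6725 2.4689]  S=[0.6111]  K=[0.4391; -0.4361; 0.8245]  nu=[1.5004]  x^+=[1.2540, 1.2786, 2.5192]  P^+=[0.1750 0.2035 -0.2919; 0.2035 1.7045 -0.4528; -0.2919 -0.4528 2.0536]
step 3: x^-=[1.2415, 1.0030, 3.2014]  P^-=[0.2606 0.0906 -0.0705; 0.0906 2.7666 -0.9951; -0.0705 -0.9951 3.1001]  S=[0.6322]  K=[0.3726; -0.6965; 1.0581]  nu=[-1.8714]  x^+=[0.5441, 2.3065, 1.2214]  P^+=[0.1728 0.2547 -0.3198; 0.2547 2.4598 -0.5291; -0.3198 -0.5291 2.3923]

P_post[1,0] = 0.2547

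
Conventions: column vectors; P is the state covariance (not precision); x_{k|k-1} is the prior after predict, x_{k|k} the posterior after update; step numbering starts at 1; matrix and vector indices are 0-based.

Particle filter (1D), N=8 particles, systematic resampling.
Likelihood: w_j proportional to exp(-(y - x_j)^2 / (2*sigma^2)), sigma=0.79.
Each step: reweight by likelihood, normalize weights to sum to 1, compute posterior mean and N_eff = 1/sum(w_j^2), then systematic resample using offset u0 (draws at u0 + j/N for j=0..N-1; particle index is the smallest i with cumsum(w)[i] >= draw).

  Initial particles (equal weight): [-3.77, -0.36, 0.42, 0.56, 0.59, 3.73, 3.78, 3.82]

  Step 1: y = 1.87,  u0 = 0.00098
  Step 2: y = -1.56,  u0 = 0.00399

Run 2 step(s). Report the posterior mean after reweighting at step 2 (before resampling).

post_mean = -0.0418

step 1: w=[0.0000, 0.0209, 0.2085, 0.2841, 0.3024, 0.0703, 0.0604, 0.0534]  mean=1.1122  Neff=4.3957  idx=[1, 2, 3, 3, 3, 4, 4, 5]
step 2: w=[0.6439, 0.0883, 0.0557, 0.0557, 0.0557, 0.0503, 0.0503, 0.0000]  mean=-0.0418  Neff=2.2892  idx=[0, 0, 0, 0, 0, 0, 2, 4]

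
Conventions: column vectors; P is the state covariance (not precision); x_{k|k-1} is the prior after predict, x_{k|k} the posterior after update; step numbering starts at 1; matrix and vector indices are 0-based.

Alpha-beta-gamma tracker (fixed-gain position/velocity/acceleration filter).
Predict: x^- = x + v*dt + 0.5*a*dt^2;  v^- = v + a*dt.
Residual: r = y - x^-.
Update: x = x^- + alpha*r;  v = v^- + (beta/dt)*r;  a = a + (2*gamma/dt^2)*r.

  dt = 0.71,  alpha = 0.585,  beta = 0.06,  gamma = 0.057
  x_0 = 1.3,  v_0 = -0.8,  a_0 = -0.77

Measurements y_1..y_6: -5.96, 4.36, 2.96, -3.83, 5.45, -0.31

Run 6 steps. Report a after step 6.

a_post = 1.8390

step 1: x_pred=0.5379  r=-6.4979  x^+=-3.2634  v^+=-1.8958  a^+=-2.2395
step 2: x_pred=-5.1739  r=9.5339  x^+=0.4035  v^+=-2.6802  a^+=-0.0834
step 3: x_pred=-1.5205  r=4.4805  x^+=1.1006  v^+=-2.3608  a^+=0.9298
step 4: x_pred=-0.3412  r=-3.4888  x^+=-2.3821  v^+=-1.9954  a^+=0.1408
step 5: x_pred=-3.7634  r=9.2134  x^+=1.6264  v^+=-1.1169  a^+=2.2244
step 6: x_pred=1.3941  r=-1.7041  x^+=0.3972  v^+=0.3185  a^+=1.8390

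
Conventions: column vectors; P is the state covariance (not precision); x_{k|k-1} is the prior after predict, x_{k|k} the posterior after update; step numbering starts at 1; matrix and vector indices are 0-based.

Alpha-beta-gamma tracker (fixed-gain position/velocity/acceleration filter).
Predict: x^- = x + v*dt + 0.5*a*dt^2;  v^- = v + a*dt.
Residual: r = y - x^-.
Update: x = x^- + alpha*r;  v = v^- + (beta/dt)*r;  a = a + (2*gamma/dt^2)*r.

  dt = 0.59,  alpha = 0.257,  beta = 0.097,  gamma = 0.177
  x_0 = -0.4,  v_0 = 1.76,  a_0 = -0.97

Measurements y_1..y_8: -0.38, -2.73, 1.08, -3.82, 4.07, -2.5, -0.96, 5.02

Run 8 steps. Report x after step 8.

step 1: x_pred=0.4696  r=-0.8496  x^+=0.2512  v^+=1.0480  a^+=-1.8340
step 2: x_pred=0.5504  r=-3.2804  x^+=-0.2927  v^+=-0.5733  a^+=-5.1699
step 3: x_pred=-1.5308  r=2.6108  x^+=-0.8598  v^+=-3.1944  a^+=-2.5149
step 4: x_pred=-3.1822  r=-0.6378  x^+=-3.3461  v^+=-4.7830  a^+=-3.1635
step 5: x_pred=-6.7187  r=10.7887  x^+=-3.9460  v^+=-4.8757  a^+=7.8081
step 6: x_pred=-5.4637  r=2.9637  x^+=-4.7020  v^+=0.2183  a^+=10.8220
step 7: x_pred=-2.6897  r=1.7297  x^+=-2.2452  v^+=6.8876  a^+=12.5810
step 8: x_pred=4.0083  r=1.0117  x^+=4.2683  v^+=14.4767  a^+=13.6099

x_post = 4.2683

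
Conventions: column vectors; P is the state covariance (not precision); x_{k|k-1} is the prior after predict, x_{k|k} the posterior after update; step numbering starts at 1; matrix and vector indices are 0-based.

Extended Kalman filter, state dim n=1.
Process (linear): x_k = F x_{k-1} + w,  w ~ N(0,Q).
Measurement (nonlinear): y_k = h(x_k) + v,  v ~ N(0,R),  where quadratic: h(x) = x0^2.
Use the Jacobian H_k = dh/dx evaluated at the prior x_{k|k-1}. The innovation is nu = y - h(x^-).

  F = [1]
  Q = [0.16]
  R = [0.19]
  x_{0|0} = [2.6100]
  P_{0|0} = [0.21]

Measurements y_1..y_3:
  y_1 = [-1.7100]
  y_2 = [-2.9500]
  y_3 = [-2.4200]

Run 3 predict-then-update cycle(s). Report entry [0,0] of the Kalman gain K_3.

K[0,0] = -0.5072

step 1: x^-=[2.6100]  P^-=[0.3700]  H_jac=[5.2200]  S=[10.2719]  K=[0.1880]  nu=[-8.5221]  x^+=[1.0076]  P^+=[0.0068]
step 2: x^-=[1.0076]  P^-=[0.1668]  H_jac=[2.0152]  S=[0.8676]  K=[0.3875]  nu=[-3.9653]  x^+=[-0.5291]  P^+=[0.0365]
step 3: x^-=[-0.5291]  P^-=[0.1965]  H_jac=[-1.0583]  S=[0.4101]  K=[-0.5072]  nu=[-2.7000]  x^+=[0.8402]  P^+=[0.0911]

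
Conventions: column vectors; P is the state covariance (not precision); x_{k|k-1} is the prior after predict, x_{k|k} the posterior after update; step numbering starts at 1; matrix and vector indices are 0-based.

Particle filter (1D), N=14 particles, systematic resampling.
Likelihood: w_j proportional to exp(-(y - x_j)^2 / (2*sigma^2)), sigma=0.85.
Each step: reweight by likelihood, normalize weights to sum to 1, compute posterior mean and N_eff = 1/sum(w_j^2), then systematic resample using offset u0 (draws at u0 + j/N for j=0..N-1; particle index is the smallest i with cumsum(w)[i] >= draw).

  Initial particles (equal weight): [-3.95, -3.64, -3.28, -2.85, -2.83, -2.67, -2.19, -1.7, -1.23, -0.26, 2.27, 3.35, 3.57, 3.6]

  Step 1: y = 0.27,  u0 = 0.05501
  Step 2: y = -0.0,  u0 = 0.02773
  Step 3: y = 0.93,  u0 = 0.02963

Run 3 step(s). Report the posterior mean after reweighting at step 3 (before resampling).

post_mean = -0.2678

step 1: w=[0.0000, 0.0000, 0.0001, 0.0010, 0.0011, 0.0021, 0.0128, 0.0574, 0.1774, 0.6932, 0.0529, 0.0012, 0.0004, 0.0004]  mean=-0.4092  Neff=1.9298  idx=[7, 8, 8, 9, 9, 9, 9, 9, 9, 9, 9, 9, 9, 10]
step 2: w=[0.0130, 0.0337, 0.0337, 0.0917, 0.0917, 0.0917, 0.0917, 0.0917, 0.0917, 0.0917, 0.0917, 0.0917, 0.0917, 0.0027]  mean=-0.3373  Neff=11.5594  idx=[1, 3, 3, 4, 5, 6, 7, 7, 8, 9, 10, 10, 11, 12]
step 3: w=[0.0081, 0.0763, 0.0763, 0.0763, 0.0763, 0.0763, 0.0763, 0.0763, 0.0763, 0.0763, 0.0763, 0.0763, 0.0763, 0.0763]  mean=-0.2678  Neff=13.2006  idx=[1, 2, 3, 4, 5, 5, 6, 7, 8, 9, 10, 11, 12, 13]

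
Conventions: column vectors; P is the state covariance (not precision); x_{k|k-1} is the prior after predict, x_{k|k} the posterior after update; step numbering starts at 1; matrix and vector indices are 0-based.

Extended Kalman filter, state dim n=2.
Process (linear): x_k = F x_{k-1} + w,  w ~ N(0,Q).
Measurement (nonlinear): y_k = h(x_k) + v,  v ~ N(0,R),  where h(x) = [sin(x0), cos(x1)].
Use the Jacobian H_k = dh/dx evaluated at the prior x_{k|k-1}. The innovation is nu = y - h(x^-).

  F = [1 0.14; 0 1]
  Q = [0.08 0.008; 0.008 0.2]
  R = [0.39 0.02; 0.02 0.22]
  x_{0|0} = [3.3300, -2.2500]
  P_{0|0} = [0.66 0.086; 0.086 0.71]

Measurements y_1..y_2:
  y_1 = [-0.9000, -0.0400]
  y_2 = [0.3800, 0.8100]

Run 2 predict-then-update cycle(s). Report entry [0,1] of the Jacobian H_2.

step 1: x^-=[3.0150, -2.2500]  P^-=[0.7780 0.1934; 0.1934 0.9100]  H_jac=[-0.9920 0.0000; 0.0000 0.7781]  S=[1.1556 -0.1293; -0.1293 0.7709]  K=[-0.6584 0.0848; -0.0645 0.9076]  nu=[-1.0263, 0.5882]  x^+=[3.7405, -1.6500]  P^+=[0.2571 0.0071; 0.0071 0.2550]
step 2: x^-=[3.5095, -1.6500]  P^-=[0.3441 0.0507; 0.0507 0.4550]  H_jac=[-0.9331 0.0000; 0.0000 0.9969]  S=[0.6896 -0.0272; -0.0272 0.6721]  K=[-0.4634 0.0565; -0.0421 0.6731]  nu=[0.7397, 0.8891]  x^+=[3.2170, -1.0827]  P^+=[0.1925 0.0032; 0.0032 0.1477]

H_jac[0,1] = 0.0000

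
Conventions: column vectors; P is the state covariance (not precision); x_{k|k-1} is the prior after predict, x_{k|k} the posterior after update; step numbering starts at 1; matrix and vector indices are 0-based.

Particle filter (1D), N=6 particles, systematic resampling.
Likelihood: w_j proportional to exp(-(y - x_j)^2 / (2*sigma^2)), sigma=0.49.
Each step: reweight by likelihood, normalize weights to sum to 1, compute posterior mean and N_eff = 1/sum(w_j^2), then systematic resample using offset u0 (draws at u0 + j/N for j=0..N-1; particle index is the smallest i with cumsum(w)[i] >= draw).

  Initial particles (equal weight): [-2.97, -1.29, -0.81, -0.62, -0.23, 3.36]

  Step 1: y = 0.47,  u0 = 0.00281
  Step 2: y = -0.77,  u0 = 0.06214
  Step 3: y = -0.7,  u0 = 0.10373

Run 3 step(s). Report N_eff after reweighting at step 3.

N_eff = 5.6069

step 1: w=[0.0000, 0.0033, 0.0688, 0.1758, 0.7521, 0.0000]  mean=-0.3420  Neff=1.6630  idx=[1, 3, 4, 4, 4, 4]
step 2: w=[0.1538, 0.2577, 0.1471, 0.1471, 0.1471, 0.1471]  mean=-0.4935  Neff=5.6611  idx=[0, 1, 1, 3, 4, 5]
step 3: w=[0.1113, 0.2268, 0.2268, 0.1451, 0.1451, 0.1451]  mean=-0.5249  Neff=5.6069  idx=[0, 1, 2, 3, 4, 5]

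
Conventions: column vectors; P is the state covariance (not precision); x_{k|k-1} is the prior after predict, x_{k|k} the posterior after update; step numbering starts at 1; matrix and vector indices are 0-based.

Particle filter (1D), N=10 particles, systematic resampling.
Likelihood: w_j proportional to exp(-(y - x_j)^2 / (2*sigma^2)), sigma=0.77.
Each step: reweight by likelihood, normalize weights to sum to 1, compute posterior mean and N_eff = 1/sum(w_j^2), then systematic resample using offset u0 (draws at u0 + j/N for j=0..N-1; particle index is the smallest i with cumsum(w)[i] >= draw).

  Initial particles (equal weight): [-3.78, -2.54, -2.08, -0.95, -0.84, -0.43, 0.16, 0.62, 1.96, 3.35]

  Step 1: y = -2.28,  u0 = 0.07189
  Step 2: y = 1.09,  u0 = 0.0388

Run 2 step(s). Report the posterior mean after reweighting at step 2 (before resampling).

step 1: w=[0.0594, 0.3743, 0.3831, 0.0892, 0.0690, 0.0221, 0.0026, 0.0003, 0.0000, 0.0000]  mean=-2.1237  Neff=3.2936  idx=[1, 1, 1, 1, 2, 2, 2, 2, 3, 4]
step 2: w=[0.0002, 0.0002, 0.0002, 0.0002, 0.0028, 0.0028, 0.0028, 0.0028, 0.4040, 0.5839]  mean=-0.8998  Neff=1.9833  idx=[8, 8, 8, 8, 9, 9, 9, 9, 9, 9]

post_mean = -0.8998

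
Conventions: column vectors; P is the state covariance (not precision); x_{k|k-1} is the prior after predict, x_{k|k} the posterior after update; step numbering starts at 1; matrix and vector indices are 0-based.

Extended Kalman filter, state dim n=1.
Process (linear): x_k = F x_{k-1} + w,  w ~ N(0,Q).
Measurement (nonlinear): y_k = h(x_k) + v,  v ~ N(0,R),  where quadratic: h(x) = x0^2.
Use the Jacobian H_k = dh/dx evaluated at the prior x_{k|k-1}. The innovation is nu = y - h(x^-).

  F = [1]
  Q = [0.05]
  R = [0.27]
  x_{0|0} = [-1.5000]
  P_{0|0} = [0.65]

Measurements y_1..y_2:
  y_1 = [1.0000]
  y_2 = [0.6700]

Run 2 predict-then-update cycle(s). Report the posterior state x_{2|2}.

step 1: x^-=[-1.5000]  P^-=[0.7000]  H_jac=[-3.0000]  S=[6.5700]  K=[-0.3196]  nu=[-1.2500]  x^+=[-1.1005]  P^+=[0.0288]
step 2: x^-=[-1.1005]  P^-=[0.0788]  H_jac=[-2.2009]  S=[0.6515]  K=[-0.2661]  nu=[-0.5410]  x^+=[-0.9565]  P^+=[0.0326]

x_post = [-0.9565]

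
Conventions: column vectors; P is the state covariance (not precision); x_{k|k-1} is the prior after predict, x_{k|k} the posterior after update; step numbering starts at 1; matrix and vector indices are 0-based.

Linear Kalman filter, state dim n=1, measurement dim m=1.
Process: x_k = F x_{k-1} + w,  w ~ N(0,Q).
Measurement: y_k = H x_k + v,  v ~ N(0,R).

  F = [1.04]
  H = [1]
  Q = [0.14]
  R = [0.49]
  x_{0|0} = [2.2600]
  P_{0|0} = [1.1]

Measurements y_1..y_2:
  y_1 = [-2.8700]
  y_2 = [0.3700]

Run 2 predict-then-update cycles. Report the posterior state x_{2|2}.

step 1: x^-=[2.3504]  P^-=[1.3298]  S=[1.8198]  K=[0.7307]  nu=[-5.2204]  x^+=[-1.4643]  P^+=[0.3581]
step 2: x^-=[-1.5229]  P^-=[0.5273]  S=[1.0173]  K=[0.5183]  nu=[1.8929]  x^+=[-0.5418]  P^+=[0.2540]

x_post = [-0.5418]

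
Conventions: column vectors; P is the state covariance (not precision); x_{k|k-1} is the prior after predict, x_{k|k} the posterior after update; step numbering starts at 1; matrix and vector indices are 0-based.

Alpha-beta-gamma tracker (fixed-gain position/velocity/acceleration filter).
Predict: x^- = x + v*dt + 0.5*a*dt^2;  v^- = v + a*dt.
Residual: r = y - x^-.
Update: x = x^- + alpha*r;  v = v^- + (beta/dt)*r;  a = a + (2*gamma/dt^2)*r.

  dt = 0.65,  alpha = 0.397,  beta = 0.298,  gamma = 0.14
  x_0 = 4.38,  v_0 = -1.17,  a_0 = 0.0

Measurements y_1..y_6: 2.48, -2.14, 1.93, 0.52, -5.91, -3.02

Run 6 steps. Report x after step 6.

x_post = -4.2844

step 1: x_pred=3.6195  r=-1.1395  x^+=3.1671  v^+=-1.6924  a^+=-0.7552
step 2: x_pred=1.9075  r=-4.0475  x^+=0.3007  v^+=-4.0389  a^+=-3.4376
step 3: x_pred=-3.0508  r=4.9808  x^+=-1.0734  v^+=-3.9898  a^+=-0.1367
step 4: x_pred=-3.6957  r=4.2157  x^+=-2.0221  v^+=-2.1459  a^+=2.6572
step 5: x_pred=-2.8556  r=-3.0544  x^+=-4.0682  v^+=-1.8191  a^+=0.6329
step 6: x_pred=-5.1169  r=2.0969  x^+=-4.2844  v^+=-0.4463  a^+=2.0226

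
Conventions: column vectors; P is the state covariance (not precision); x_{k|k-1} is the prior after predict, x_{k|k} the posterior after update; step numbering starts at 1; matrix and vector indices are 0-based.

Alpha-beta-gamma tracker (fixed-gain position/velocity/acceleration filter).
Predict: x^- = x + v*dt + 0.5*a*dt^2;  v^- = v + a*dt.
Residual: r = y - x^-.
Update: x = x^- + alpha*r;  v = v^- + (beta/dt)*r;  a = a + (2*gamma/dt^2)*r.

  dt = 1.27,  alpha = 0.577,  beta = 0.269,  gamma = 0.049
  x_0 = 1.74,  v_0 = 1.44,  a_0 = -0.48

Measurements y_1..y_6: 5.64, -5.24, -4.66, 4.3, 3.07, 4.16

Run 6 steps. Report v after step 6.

step 1: x_pred=3.1817  r=2.4583  x^+=4.6001  v^+=1.3511  a^+=-0.3306
step 2: x_pred=6.0494  r=-11.2894  x^+=-0.4646  v^+=-1.4600  a^+=-1.0166
step 3: x_pred=-3.1386  r=-1.5214  x^+=-4.0165  v^+=-3.0733  a^+=-1.1090
step 4: x_pred=-8.8140  r=13.1140  x^+=-1.2472  v^+=-1.7041  a^+=-0.3122
step 5: x_pred=-3.6632  r=6.7332  x^+=0.2219  v^+=-0.6744  a^+=0.0969
step 6: x_pred=-0.5565  r=4.7165  x^+=2.1649  v^+=0.4476  a^+=0.3835

v_post = 0.4476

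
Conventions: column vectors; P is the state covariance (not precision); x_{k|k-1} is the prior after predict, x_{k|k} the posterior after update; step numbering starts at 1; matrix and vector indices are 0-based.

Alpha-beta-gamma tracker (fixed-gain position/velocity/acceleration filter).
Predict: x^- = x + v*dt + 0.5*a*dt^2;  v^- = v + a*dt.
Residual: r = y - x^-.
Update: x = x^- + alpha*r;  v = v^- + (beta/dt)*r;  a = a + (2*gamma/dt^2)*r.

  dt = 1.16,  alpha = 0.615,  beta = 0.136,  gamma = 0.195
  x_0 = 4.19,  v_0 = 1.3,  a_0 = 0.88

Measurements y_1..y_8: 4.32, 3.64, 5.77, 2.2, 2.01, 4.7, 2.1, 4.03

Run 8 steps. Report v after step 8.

step 1: x_pred=6.2901  r=-1.9701  x^+=5.0785  v^+=2.0898  a^+=0.3090
step 2: x_pred=7.7106  r=-4.0706  x^+=5.2072  v^+=1.9710  a^+=-0.8708
step 3: x_pred=6.9077  r=-1.1377  x^+=6.2080  v^+=0.8275  a^+=-1.2005
step 4: x_pred=6.3603  r=-4.1603  x^+=3.8017  v^+=-1.0528  a^+=-2.4063
step 5: x_pred=0.9615  r=1.0485  x^+=1.6063  v^+=-3.7212  a^+=-2.1024
step 6: x_pred=-4.1248  r=8.8248  x^+=1.3025  v^+=-5.1254  a^+=0.4553
step 7: x_pred=-4.3366  r=6.4366  x^+=-0.3781  v^+=-3.8426  a^+=2.3209
step 8: x_pred=-3.2740  r=7.3040  x^+=1.2180  v^+=-0.2940  a^+=4.4378

v_post = -0.2940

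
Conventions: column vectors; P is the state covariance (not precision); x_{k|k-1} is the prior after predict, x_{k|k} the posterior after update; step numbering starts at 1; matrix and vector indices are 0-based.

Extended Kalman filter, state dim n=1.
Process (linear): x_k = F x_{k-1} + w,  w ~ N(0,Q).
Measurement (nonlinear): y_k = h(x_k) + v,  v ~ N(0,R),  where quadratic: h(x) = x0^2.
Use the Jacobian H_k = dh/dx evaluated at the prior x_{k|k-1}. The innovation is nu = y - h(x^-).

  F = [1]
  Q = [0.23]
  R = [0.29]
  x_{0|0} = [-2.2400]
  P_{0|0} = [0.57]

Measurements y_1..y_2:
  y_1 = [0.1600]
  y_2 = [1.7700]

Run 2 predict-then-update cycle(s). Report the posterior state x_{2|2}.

x_post = [-1.3114]

step 1: x^-=[-2.2400]  P^-=[0.8000]  H_jac=[-4.4800]  S=[16.3463]  K=[-0.2193]  nu=[-4.8576]  x^+=[-1.1750]  P^+=[0.0142]
step 2: x^-=[-1.1750]  P^-=[0.2442]  H_jac=[-2.3499]  S=[1.6384]  K=[-0.3502]  nu=[0.3895]  x^+=[-1.3114]  P^+=[0.0432]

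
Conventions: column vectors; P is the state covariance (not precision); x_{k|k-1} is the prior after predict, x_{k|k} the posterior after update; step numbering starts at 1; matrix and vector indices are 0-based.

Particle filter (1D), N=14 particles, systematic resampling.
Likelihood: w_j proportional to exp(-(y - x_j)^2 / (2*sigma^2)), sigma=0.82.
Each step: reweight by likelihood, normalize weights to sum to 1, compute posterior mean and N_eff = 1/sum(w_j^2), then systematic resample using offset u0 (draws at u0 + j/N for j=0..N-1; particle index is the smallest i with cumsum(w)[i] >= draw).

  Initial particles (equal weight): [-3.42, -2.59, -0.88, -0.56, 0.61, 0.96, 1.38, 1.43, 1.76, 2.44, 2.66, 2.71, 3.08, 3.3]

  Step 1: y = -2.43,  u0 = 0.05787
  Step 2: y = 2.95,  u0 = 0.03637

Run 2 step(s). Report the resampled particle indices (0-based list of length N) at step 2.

resampled_idx = [12, 12, 13, 13, 13, 13, 13, 13, 13, 13, 13, 13, 13, 13]

step 1: w=[0.2827, 0.5749, 0.0982, 0.0435, 0.0006, 0.0001, 0.0000, 0.0000, 0.0000, 0.0000, 0.0000, 0.0000, 0.0000, 0.0000]  mean=-2.5660  Neff=2.3700  idx=[0, 0, 0, 0, 1, 1, 1, 1, 1, 1, 1, 1, 2, 3]
step 2: w=[0.0000, 0.0000, 0.0000, 0.0000, 0.0000, 0.0000, 0.0000, 0.0000, 0.0000, 0.0000, 0.0000, 0.0000, 0.1485, 0.8515]  mean=-0.6075  Neff=1.3385  idx=[12, 12, 13, 13, 13, 13, 13, 13, 13, 13, 13, 13, 13, 13]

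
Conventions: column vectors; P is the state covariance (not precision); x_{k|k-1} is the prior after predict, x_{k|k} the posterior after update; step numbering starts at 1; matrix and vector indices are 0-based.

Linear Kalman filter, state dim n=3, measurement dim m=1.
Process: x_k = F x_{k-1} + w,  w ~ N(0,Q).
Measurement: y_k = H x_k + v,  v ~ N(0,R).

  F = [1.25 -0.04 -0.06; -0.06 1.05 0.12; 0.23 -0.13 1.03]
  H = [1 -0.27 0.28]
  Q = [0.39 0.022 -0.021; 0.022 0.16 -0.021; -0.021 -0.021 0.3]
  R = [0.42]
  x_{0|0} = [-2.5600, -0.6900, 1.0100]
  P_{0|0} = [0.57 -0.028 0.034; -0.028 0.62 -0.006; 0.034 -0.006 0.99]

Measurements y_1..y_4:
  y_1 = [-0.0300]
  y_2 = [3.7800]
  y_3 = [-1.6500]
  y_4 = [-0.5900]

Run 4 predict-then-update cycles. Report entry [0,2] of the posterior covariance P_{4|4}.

P_post[0,2] = -0.4938

step 1: x^-=[-3.2330, -0.4497, 0.5412]  P^-=[1.2829 -0.0851 0.1332; -0.0851 0.8614 -0.0057; 0.1332 -0.0057 1.4103]  S=[1.9976]  K=[0.6724; -0.1598; 0.2651]  nu=[2.9300]  x^+=[-1.2630, -0.9180, 1.3181]  P^+=[0.3798 0.1296 -0.2229; 0.1296 0.8104 0.0790; -0.2229 0.0790 1.2699]
step 2: x^-=[-1.6211, -0.7299, 1.1865]  P^-=[1.0101 0.0811 -0.2948; 0.0811 1.0799 0.1442; -0.2948 0.1442 1.5465]  S=[1.3994]  K=[0.6472; -0.1215; 0.0709]  nu=[4.8718]  x^+=[1.5319, -1.3221, 1.5319]  P^+=[0.4240 0.1912 -0.3591; 0.1912 1.0592 0.1563; -0.3591 0.1563 1.5395]
step 3: x^-=[1.8759, -1.2962, 2.1021]  P^-=[1.0952 0.1203 -0.4841; 0.1203 1.3719 0.2454; -0.4841 0.2454 1.7501]  S=[1.3793]  K=[0.6722; -0.1316; -0.0437]  nu=[-4.4645]  x^+=[-1.1252, -0.7089, 2.2974]  P^+=[0.4719 0.2422 -0.4436; 0.2422 1.3480 0.2374; -0.4436 0.2374 1.7475]
step 4: x^-=[-1.5160, -0.4012, 2.1997]  P^-=[1.1793 0.1517 -0.6008; 0.1517 1.7088 0.3331; -0.6008 0.3331 1.9134]  S=[1.4052]  K=[0.6904; -0.1540; -0.1103]  nu=[0.2018]  x^+=[-1.3767, -0.4322, 2.1775]  P^+=[0.5095 0.3011 -0.4938; 0.3011 1.6754 0.3092; -0.4938 0.3092 1.8963]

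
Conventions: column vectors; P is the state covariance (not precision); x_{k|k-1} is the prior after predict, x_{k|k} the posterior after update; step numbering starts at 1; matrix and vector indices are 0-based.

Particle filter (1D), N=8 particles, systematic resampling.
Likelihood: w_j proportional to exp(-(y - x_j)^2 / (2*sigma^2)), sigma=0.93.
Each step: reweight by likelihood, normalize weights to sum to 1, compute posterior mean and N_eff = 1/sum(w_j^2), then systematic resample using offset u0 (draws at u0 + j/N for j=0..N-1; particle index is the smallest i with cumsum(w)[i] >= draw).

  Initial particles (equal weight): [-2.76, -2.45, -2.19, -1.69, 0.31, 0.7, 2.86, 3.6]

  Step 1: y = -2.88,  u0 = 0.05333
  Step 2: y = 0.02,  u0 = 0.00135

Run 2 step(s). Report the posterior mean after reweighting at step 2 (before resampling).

step 1: w=[0.3205, 0.2904, 0.2454, 0.1425, 0.0009, 0.0002, 0.0000, 0.0000]  mean=-2.3741  Neff=3.7365  idx=[0, 0, 0, 1, 1, 2, 2, 3]
step 2: w=[0.0289, 0.0289, 0.0289, 0.0741, 0.0741, 0.1498, 0.1498, 0.4652]  mean=-2.0454  Neff=3.6383  idx=[0, 3, 5, 5, 6, 7, 7, 7]

post_mean = -2.0454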